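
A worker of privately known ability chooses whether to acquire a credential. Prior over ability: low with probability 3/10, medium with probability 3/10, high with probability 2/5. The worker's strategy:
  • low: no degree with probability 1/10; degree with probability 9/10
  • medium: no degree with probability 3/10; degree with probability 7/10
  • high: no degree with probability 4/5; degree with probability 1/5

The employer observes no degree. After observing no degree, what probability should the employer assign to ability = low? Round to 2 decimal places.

P(no degree) = (3/10)·(1/10) + (3/10)·(3/10) + (2/5)·(4/5) = 11/25
P(low | no degree) = ((3/10)·(1/10)) / (11/25) = (3/100) / (11/25) = 3/44

0.07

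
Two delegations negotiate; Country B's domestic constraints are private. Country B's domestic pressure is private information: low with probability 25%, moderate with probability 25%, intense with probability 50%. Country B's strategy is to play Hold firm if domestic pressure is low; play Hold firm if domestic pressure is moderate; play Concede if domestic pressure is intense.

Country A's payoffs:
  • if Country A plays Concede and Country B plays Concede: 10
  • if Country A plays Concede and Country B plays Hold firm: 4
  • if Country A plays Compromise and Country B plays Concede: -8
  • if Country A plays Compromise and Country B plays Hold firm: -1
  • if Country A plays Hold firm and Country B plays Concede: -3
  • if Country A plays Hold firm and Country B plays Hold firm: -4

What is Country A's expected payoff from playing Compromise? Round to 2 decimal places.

Take the expectation over Country B's domestic pressure, weighting each type's action by its prior probability.
E[Compromise] = 0.25·(-1) + 0.25·(-1) + 0.5·(-8) = (-0.25) + (-0.25) + (-4) = -4.5

-4.50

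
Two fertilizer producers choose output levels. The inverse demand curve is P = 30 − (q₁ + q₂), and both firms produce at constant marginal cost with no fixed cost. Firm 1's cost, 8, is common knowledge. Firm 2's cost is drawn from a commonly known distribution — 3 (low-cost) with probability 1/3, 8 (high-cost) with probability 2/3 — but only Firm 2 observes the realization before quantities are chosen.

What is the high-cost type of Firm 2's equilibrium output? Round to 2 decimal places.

7.61

Firm 2 with cost c maximizes (30 − (q₁+q₂) − c)·q₂, giving q₂(c) = (30 − c − q₁)/2.
E[c₂] = 1/3·3 + 2/3·8 = 6.33333
Firm 1's FOC against E[q₂] yields q₁ = (30 − 2·8 + E[c₂])/3 = (30 − 16 + 6.33333)/3 = 6.77778.
q₂(high-cost) = (30 − 8 − 6.77778)/2 = 7.61111.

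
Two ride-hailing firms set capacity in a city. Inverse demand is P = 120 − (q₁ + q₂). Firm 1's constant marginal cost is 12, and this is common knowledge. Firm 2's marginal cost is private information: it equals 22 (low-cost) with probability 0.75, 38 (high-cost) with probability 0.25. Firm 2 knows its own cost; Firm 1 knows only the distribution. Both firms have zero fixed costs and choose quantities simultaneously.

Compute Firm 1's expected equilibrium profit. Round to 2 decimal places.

1653.78

Type-c best response for Firm 2: q₂(c) = (120 − c)/2 − q₁/2.
Firm 1 maximizes expected profit; its first-order condition is 120 − 2q₁ − E[q₂] − 12 = 0.
Substituting E[q₂] and solving: E[c₂] = 26, so q₁ = (120 − 2·12 + 26)/3 = 40.6667.
E[P] = 120 − (q₁ + E[q₂]) = 52.6667; Firm 1's expected profit = (E[P] − 12)·q₁ = (52.6667 − 12)·40.6667 = 1653.78.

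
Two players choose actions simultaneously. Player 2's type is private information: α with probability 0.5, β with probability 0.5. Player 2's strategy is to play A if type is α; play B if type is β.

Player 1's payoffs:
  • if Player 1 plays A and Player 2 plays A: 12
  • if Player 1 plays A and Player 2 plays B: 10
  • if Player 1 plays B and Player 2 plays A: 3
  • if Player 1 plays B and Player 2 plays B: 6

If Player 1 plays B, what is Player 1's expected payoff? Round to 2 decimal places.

Take the expectation over Player 2's type, weighting each type's action by its prior probability.
E[B] = 0.5·3 + 0.5·6 = 1.5 + 3 = 4.5

4.50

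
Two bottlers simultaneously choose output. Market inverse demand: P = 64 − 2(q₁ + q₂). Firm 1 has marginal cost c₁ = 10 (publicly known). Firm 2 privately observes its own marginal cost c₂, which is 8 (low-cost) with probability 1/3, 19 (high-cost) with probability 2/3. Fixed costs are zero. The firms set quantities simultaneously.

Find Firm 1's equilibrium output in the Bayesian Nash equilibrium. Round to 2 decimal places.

9.89

Firm 2 with cost c maximizes (64 − 2(q₁+q₂) − c)·q₂, giving q₂(c) = (64 − c − 2q₁)/4.
E[c₂] = 1/3·8 + 2/3·19 = 15.3333
Firm 1's FOC against E[q₂] yields q₁ = (64 − 2·10 + E[c₂])/6 = (64 − 20 + 15.3333)/6 = 9.88889.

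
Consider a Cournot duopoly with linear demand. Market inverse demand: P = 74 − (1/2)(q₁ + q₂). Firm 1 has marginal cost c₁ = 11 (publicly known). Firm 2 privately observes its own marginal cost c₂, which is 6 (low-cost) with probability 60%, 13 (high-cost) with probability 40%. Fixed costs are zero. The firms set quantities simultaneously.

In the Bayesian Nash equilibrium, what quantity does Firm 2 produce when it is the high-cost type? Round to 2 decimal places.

Type-c best response for Firm 2: q₂(c) = (74 − c) − q₁/2.
Firm 1 maximizes expected profit; its first-order condition is 74 − q₁ − (1/2)E[q₂] − 11 = 0.
Substituting E[q₂] and solving: E[c₂] = 8.8, so q₁ = (74 − 2·11 + 8.8)/(3/2) = 40.5333.
q₂(high-cost) = (74 − 13 − (1/2)·40.5333) = 40.7333.

40.73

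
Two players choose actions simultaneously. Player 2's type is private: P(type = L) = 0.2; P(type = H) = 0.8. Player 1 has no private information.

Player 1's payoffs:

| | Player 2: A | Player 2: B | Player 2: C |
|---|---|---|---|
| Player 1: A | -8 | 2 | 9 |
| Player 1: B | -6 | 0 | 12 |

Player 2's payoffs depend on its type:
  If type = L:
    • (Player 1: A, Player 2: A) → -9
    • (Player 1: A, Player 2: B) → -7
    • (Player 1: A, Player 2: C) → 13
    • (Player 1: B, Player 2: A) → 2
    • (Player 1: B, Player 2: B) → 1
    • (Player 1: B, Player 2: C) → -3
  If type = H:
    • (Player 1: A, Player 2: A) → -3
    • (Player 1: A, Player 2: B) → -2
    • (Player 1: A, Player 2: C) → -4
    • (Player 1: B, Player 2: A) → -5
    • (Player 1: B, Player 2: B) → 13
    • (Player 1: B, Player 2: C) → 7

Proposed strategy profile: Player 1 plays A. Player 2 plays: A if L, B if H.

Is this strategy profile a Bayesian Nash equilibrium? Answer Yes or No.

No

Player 1 plays A: E[A] = 0.2·(-8) + 0.8·(2) = 0; E[B] = -1.2. Best-responding. ✓
Player 2 (type L), facing A: A gives -9, B gives -7, C gives 13. Proposed A is not best — profitable deviation exists. ✗
Player 2 (type H), facing A: A gives -3, B gives -2, C gives -4. Proposed B is best. ✓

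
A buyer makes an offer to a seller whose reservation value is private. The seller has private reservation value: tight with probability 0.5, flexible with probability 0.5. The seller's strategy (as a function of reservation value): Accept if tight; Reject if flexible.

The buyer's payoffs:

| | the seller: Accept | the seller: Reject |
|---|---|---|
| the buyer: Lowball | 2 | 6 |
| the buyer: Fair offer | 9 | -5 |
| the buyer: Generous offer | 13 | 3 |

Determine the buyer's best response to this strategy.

Generous offer

E[Lowball] = 0.5·(2) + 0.5·(6) = 4
E[Fair offer] = 0.5·(9) + 0.5·(-5) = 2
E[Generous offer] = 0.5·(13) + 0.5·(3) = 8
Best response: Generous offer (8 is the largest).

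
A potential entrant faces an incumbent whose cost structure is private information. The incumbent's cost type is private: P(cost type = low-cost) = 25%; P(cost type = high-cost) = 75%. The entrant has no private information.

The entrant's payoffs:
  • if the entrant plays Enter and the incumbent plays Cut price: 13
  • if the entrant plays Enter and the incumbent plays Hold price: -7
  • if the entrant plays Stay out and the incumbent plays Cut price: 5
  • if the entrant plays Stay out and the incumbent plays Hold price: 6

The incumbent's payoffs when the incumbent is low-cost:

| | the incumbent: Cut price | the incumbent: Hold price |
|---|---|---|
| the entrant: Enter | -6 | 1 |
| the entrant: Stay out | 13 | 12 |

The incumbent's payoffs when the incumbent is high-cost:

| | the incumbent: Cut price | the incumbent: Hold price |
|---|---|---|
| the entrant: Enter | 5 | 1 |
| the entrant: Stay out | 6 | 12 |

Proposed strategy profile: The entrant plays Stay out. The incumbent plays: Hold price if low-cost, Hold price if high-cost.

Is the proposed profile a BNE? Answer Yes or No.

No

The entrant plays Stay out: E[Stay out] = 0.25·(6) + 0.75·(6) = 6; E[Enter] = -7. Best-responding. ✓
The incumbent (cost type low-cost), facing Stay out: Cut price gives 13, Hold price gives 12. Proposed Hold price is not best — profitable deviation exists. ✗
The incumbent (cost type high-cost), facing Stay out: Cut price gives 6, Hold price gives 12. Proposed Hold price is best. ✓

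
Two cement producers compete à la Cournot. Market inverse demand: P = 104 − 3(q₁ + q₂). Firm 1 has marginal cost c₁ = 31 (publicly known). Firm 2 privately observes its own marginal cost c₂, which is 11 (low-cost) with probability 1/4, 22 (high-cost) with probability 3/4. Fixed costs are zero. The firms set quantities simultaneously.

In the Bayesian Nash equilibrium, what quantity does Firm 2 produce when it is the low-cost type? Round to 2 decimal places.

12.10

Each type of Firm 2 best-responds to q₁; Firm 1 best-responds to the expected q₂ over Firm 2's types.
Firm 2 with cost c maximizes (104 − 3(q₁+q₂) − c)·q₂, giving q₂(c) = (104 − c − 3q₁)/6.
E[c₂] = 1/4·11 + 3/4·22 = 19.25
Firm 1's FOC against E[q₂] yields q₁ = (104 − 2·31 + E[c₂])/9 = (104 − 62 + 19.25)/9 = 6.80556.
q₂(low-cost) = (104 − 11 − 3·6.80556)/6 = 12.0972.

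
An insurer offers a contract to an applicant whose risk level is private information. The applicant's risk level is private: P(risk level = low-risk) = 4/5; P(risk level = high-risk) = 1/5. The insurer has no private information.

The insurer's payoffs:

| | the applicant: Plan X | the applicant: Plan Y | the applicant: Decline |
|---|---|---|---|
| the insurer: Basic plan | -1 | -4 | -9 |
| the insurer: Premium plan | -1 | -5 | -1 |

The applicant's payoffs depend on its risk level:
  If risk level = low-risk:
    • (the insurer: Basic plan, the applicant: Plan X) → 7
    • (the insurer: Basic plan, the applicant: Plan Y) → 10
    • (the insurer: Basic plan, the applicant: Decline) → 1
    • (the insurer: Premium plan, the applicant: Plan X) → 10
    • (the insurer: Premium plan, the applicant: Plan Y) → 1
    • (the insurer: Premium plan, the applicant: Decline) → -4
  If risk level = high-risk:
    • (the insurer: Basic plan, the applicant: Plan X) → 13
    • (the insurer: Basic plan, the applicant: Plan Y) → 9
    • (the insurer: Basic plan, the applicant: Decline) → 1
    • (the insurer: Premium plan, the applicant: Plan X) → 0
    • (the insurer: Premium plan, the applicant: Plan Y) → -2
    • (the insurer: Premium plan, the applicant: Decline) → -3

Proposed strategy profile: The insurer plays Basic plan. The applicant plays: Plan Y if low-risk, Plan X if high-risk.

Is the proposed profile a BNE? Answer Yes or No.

The insurer plays Basic plan: E[Basic plan] = 4/5·(-4) + 1/5·(-1) = -17/5; E[Premium plan] = -21/5. Best-responding. ✓
The applicant (risk level low-risk), facing Basic plan: Plan X gives 7, Plan Y gives 10, Decline gives 1. Proposed Plan Y is best. ✓
The applicant (risk level high-risk), facing Basic plan: Plan X gives 13, Plan Y gives 9, Decline gives 1. Proposed Plan X is best. ✓

Yes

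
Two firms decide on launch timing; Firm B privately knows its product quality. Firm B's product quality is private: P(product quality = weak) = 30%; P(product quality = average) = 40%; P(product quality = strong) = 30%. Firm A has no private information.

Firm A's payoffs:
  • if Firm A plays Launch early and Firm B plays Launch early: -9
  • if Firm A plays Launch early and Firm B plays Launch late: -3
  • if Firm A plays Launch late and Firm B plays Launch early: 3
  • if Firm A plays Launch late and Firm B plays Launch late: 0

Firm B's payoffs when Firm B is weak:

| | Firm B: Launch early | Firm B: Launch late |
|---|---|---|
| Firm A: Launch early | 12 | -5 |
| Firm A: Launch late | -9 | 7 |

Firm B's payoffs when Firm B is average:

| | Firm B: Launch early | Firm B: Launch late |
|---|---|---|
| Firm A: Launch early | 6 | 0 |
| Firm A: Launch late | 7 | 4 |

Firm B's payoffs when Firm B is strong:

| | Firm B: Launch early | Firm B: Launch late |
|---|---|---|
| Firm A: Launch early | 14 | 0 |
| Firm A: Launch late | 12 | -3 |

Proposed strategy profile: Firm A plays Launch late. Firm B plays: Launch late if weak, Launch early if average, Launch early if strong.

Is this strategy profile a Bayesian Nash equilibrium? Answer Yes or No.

A profile is a BNE iff every type of every player is best-responding given beliefs about the other side.
Firm A plays Launch late: E[Launch late] = 0.3·(0) + 0.4·(3) + 0.3·(3) = 2.1; E[Launch early] = -7.2. Best-responding. ✓
Firm B (product quality weak), facing Launch late: Launch early gives -9, Launch late gives 7. Proposed Launch late is best. ✓
Firm B (product quality average), facing Launch late: Launch early gives 7, Launch late gives 4. Proposed Launch early is best. ✓
Firm B (product quality strong), facing Launch late: Launch early gives 12, Launch late gives -3. Proposed Launch early is best. ✓

Yes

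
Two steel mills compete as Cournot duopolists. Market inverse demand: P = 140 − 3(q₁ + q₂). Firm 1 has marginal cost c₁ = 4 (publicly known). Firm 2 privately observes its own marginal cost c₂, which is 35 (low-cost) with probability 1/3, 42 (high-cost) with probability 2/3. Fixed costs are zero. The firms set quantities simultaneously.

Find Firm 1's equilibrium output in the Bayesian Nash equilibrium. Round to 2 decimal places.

19.07

Firm 2 with cost c maximizes (140 − 3(q₁+q₂) − c)·q₂, giving q₂(c) = (140 − c − 3q₁)/6.
E[c₂] = 1/3·35 + 2/3·42 = 39.6667
Firm 1's FOC against E[q₂] yields q₁ = (140 − 2·4 + E[c₂])/9 = (140 − 8 + 39.6667)/9 = 19.0741.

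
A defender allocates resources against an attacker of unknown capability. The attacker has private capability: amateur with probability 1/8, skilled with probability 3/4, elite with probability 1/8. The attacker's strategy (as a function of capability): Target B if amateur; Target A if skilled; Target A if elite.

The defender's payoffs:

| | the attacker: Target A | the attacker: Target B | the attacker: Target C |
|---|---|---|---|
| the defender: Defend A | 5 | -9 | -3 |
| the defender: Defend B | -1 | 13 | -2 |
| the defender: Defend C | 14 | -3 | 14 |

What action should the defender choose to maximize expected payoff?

E[Defend A] = 1/8·(-9) + 3/4·(5) + 1/8·(5) = 13/4
E[Defend B] = 1/8·(13) + 3/4·(-1) + 1/8·(-1) = 3/4
E[Defend C] = 1/8·(-3) + 3/4·(14) + 1/8·(14) = 95/8
Best response: Defend C (95/8 is the largest).

Defend C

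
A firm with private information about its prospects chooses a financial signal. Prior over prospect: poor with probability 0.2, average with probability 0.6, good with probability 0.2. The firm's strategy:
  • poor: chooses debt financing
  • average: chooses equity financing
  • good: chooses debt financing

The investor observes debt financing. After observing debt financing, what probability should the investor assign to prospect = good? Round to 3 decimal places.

0.500

P(debt financing) = 0.2·1 + 0.6·0 + 0.2·1 = 0.4
P(good | debt financing) = (0.2·1) / 0.4 = 0.2 / 0.4 = 0.5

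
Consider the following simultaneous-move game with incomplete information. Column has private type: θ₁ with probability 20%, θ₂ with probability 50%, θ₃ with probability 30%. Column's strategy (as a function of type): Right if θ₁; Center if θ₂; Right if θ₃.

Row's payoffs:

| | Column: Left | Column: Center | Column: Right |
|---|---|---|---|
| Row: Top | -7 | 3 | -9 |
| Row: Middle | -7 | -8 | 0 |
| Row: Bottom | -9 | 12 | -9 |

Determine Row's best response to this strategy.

Bottom

E[Top] = 0.2·(-9) + 0.5·(3) + 0.3·(-9) = -3
E[Middle] = 0.2·(0) + 0.5·(-8) + 0.3·(0) = -4
E[Bottom] = 0.2·(-9) + 0.5·(12) + 0.3·(-9) = 1.5
Best response: Bottom (1.5 is the largest).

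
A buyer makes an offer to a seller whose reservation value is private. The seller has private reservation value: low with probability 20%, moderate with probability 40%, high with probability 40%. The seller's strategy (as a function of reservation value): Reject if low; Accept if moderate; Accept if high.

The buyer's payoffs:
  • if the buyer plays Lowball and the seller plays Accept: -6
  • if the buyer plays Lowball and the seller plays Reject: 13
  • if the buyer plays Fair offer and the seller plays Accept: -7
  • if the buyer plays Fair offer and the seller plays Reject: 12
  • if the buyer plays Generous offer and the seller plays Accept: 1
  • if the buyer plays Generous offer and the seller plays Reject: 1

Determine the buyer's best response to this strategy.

Generous offer

E[Lowball] = 0.2·(13) + 0.4·(-6) + 0.4·(-6) = -2.2
E[Fair offer] = 0.2·(12) + 0.4·(-7) + 0.4·(-7) = -3.2
E[Generous offer] = 0.2·(1) + 0.4·(1) + 0.4·(1) = 1
Best response: Generous offer (1 is the largest).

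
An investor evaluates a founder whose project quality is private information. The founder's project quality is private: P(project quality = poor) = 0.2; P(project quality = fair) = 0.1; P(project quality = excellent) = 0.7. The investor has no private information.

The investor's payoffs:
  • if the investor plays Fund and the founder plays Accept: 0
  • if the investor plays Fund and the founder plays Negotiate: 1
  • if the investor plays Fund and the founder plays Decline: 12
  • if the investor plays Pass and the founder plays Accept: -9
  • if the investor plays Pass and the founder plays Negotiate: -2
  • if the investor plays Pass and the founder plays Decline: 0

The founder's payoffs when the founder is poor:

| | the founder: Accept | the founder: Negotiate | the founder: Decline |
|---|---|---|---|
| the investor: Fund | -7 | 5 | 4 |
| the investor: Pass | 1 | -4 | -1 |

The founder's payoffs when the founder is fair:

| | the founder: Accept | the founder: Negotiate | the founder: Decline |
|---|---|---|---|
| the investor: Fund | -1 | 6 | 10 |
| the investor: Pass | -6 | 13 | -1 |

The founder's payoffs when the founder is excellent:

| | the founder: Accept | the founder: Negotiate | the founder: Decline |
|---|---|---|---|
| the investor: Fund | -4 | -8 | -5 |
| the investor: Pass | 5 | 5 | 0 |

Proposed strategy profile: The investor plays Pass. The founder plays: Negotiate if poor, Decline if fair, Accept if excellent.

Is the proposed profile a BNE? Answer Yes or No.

The investor plays Pass: E[Pass] = 0.2·(-2) + 0.1·(0) + 0.7·(-9) = -6.7; E[Fund] = 1.4. Not best-responding. ✗
The founder (project quality poor), facing Pass: Accept gives 1, Negotiate gives -4, Decline gives -1. Proposed Negotiate is not best — profitable deviation exists. ✗
The founder (project quality fair), facing Pass: Accept gives -6, Negotiate gives 13, Decline gives -1. Proposed Decline is not best — profitable deviation exists. ✗
The founder (project quality excellent), facing Pass: Accept gives 5, Negotiate gives 5, Decline gives 0. Proposed Accept is best. ✓

No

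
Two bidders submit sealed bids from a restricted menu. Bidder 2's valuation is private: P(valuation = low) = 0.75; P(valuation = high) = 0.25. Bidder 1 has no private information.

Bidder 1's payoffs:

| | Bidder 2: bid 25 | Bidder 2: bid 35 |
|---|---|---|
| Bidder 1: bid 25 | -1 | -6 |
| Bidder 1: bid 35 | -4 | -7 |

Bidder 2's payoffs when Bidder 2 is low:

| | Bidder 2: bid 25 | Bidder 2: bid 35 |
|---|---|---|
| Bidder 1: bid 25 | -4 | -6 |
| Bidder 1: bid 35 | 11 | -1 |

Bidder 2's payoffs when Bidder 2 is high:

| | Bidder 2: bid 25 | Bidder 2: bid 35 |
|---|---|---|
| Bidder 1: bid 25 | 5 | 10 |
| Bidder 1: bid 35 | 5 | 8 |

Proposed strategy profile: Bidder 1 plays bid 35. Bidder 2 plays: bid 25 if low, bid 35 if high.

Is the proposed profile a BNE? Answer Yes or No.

Bidder 1 plays bid 35: E[bid 35] = 0.75·(-4) + 0.25·(-7) = -4.75; E[bid 25] = -2.25. Not best-responding. ✗
Bidder 2 (valuation low), facing bid 35: bid 25 gives 11, bid 35 gives -1. Proposed bid 25 is best. ✓
Bidder 2 (valuation high), facing bid 35: bid 25 gives 5, bid 35 gives 8. Proposed bid 35 is best. ✓

No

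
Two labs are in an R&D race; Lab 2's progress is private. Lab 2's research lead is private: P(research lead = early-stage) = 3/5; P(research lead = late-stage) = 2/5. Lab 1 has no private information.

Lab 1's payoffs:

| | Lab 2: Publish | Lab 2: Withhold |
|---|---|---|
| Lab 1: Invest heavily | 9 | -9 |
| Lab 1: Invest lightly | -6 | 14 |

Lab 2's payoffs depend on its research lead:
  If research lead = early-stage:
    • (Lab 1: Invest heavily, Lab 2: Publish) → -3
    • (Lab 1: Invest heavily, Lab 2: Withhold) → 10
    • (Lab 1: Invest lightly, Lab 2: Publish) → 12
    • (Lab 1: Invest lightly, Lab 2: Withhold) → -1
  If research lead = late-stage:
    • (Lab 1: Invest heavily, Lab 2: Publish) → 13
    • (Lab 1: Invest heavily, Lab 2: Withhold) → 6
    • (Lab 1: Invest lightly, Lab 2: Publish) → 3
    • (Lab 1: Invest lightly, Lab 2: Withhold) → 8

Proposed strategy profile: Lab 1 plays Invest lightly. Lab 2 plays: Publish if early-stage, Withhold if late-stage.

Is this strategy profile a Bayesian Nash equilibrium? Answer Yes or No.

A profile is a BNE iff every type of every player is best-responding given beliefs about the other side.
Lab 1 plays Invest lightly: E[Invest lightly] = 3/5·(-6) + 2/5·(14) = 2; E[Invest heavily] = 9/5. Best-responding. ✓
Lab 2 (research lead early-stage), facing Invest lightly: Publish gives 12, Withhold gives -1. Proposed Publish is best. ✓
Lab 2 (research lead late-stage), facing Invest lightly: Publish gives 3, Withhold gives 8. Proposed Withhold is best. ✓

Yes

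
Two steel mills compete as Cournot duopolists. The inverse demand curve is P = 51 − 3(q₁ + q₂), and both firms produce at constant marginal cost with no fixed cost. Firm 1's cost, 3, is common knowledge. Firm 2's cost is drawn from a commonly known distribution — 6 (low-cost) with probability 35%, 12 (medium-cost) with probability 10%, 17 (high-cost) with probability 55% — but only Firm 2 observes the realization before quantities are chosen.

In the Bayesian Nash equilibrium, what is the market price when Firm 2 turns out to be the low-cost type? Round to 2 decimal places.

18.89

Type-c best response for Firm 2: q₂(c) = (51 − c)/6 − q₁/2.
Firm 1 maximizes expected profit; its first-order condition is 51 − 6q₁ − 3E[q₂] − 3 = 0.
Substituting E[q₂] and solving: E[c₂] = 12.65, so q₁ = (51 − 2·3 + 12.65)/9 = 6.40556.
q₂(low-cost) = 4.29722, so P = 51 − 3·(6.40556 + 4.29722) = 18.8917.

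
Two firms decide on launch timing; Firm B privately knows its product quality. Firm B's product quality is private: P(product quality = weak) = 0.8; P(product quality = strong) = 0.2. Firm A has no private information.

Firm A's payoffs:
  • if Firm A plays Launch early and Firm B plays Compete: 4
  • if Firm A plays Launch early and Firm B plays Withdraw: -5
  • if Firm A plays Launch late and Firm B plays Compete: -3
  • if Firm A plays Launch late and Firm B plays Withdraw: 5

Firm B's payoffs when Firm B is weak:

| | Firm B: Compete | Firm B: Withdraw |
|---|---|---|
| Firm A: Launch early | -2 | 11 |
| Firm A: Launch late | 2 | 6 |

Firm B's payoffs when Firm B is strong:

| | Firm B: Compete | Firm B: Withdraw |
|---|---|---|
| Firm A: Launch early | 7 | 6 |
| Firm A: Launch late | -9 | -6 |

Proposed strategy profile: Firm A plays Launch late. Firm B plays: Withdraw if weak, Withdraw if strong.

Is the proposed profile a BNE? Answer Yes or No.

A profile is a BNE iff every type of every player is best-responding given beliefs about the other side.
Firm A plays Launch late: E[Launch late] = 0.8·(5) + 0.2·(5) = 5; E[Launch early] = -5. Best-responding. ✓
Firm B (product quality weak), facing Launch late: Compete gives 2, Withdraw gives 6. Proposed Withdraw is best. ✓
Firm B (product quality strong), facing Launch late: Compete gives -9, Withdraw gives -6. Proposed Withdraw is best. ✓

Yes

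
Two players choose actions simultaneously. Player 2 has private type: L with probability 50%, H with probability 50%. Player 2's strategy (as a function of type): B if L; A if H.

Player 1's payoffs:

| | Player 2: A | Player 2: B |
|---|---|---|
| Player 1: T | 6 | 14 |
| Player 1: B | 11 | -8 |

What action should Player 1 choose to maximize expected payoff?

E[T] = 0.5·(14) + 0.5·(6) = 10
E[B] = 0.5·(-8) + 0.5·(11) = 1.5
Best response: T (10 is the largest).

T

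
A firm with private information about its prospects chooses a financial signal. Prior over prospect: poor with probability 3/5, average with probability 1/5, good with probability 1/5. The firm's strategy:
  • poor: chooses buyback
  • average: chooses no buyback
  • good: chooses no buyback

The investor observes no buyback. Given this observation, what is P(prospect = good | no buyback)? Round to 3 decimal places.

0.500

P(no buyback) = (3/5)·0 + (1/5)·1 + (1/5)·1 = 2/5
P(good | no buyback) = ((1/5)·1) / (2/5) = (1/5) / (2/5) = 1/2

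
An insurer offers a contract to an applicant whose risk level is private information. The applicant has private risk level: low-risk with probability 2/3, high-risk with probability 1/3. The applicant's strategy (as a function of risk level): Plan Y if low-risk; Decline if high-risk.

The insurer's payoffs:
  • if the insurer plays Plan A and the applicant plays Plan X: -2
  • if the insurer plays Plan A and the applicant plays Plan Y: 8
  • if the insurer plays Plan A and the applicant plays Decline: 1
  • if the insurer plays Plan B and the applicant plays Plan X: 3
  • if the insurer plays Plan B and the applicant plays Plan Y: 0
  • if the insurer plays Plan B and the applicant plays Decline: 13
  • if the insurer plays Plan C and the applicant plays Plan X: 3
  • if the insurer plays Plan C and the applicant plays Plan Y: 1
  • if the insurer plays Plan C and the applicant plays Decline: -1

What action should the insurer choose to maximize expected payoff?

E[Plan A] = 2/3·(8) + 1/3·(1) = 17/3
E[Plan B] = 2/3·(0) + 1/3·(13) = 13/3
E[Plan C] = 2/3·(1) + 1/3·(-1) = 1/3
Best response: Plan A (17/3 is the largest).

Plan A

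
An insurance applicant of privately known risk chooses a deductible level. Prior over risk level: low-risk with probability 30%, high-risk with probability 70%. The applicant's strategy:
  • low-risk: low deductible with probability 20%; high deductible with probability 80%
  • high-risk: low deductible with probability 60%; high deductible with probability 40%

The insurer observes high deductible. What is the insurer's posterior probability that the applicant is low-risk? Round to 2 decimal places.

P(high deductible) = 0.3·0.8 + 0.7·0.4 = 0.52
P(low-risk | high deductible) = (0.3·0.8) / 0.52 = 0.24 / 0.52 = 0.461538

0.46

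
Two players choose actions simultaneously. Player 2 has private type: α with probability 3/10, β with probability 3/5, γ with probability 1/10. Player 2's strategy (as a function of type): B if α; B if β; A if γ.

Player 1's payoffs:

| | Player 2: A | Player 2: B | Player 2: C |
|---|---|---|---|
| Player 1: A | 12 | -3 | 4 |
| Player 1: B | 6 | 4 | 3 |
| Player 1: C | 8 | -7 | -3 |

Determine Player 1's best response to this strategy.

B

E[A] = 3/10·(-3) + 3/5·(-3) + 1/10·(12) = -3/2
E[B] = 3/10·(4) + 3/5·(4) + 1/10·(6) = 21/5
E[C] = 3/10·(-7) + 3/5·(-7) + 1/10·(8) = -11/2
Best response: B (21/5 is the largest).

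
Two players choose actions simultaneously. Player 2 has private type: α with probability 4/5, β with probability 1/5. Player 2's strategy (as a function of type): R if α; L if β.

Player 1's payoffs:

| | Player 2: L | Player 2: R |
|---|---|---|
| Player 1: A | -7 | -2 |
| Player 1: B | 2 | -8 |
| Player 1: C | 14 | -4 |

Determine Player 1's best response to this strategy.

C

E[A] = 4/5·(-2) + 1/5·(-7) = -3
E[B] = 4/5·(-8) + 1/5·(2) = -6
E[C] = 4/5·(-4) + 1/5·(14) = -2/5
Best response: C (-2/5 is the largest).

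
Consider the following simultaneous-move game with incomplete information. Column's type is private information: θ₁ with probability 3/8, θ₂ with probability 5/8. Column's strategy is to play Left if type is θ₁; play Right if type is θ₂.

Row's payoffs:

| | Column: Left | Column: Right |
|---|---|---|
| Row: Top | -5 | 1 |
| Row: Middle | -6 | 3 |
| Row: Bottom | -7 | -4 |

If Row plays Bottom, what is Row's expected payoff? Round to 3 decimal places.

E[Bottom] = 3/8·(-7) + 5/8·(-4) = (-21/8) + (-5/2) = -41/8

-5.125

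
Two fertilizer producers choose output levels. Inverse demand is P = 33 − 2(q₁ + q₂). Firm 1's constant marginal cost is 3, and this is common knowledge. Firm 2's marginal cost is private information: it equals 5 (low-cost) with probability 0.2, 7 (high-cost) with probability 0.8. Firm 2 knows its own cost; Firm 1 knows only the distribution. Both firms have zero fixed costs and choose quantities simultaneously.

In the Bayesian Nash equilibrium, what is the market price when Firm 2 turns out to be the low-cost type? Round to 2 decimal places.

13.40

Type-c best response for Firm 2: q₂(c) = (33 − c)/4 − q₁/2.
Firm 1 maximizes expected profit; its first-order condition is 33 − 4q₁ − 2E[q₂] − 3 = 0.
Substituting E[q₂] and solving: E[c₂] = 6.6, so q₁ = (33 − 2·3 + 6.6)/6 = 5.6.
q₂(low-cost) = 4.2, so P = 33 − 2·(5.6 + 4.2) = 13.4.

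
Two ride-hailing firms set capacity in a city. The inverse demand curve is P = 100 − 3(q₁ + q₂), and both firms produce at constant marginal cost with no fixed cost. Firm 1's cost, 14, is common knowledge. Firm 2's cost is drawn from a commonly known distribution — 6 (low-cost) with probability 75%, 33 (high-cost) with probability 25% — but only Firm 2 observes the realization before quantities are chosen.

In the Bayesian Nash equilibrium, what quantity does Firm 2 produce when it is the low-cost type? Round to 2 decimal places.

Firm 2 with cost c maximizes (100 − 3(q₁+q₂) − c)·q₂, giving q₂(c) = (100 − c − 3q₁)/6.
E[c₂] = 0.75·6 + 0.25·33 = 12.75
Firm 1's FOC against E[q₂] yields q₁ = (100 − 2·14 + E[c₂])/9 = (100 − 28 + 12.75)/9 = 9.41667.
q₂(low-cost) = (100 − 6 − 3·9.41667)/6 = 10.9583.

10.96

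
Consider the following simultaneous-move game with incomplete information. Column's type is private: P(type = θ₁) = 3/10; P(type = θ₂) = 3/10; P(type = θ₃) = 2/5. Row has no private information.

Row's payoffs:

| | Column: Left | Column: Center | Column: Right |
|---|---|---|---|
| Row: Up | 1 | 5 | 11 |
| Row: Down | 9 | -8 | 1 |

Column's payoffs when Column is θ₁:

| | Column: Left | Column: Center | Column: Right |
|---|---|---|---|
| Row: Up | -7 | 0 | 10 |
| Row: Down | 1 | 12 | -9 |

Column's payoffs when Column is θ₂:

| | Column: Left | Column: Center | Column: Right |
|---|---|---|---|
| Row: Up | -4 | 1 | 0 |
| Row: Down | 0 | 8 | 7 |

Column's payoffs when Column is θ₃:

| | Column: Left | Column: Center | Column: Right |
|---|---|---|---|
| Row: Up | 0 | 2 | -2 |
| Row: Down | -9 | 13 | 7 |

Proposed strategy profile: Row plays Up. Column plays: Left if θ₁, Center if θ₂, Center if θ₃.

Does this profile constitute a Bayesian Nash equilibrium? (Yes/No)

No

Row plays Up: E[Up] = 3/10·(1) + 3/10·(5) + 2/5·(5) = 19/5; E[Down] = -29/10. Best-responding. ✓
Column (type θ₁), facing Up: Left gives -7, Center gives 0, Right gives 10. Proposed Left is not best — profitable deviation exists. ✗
Column (type θ₂), facing Up: Left gives -4, Center gives 1, Right gives 0. Proposed Center is best. ✓
Column (type θ₃), facing Up: Left gives 0, Center gives 2, Right gives -2. Proposed Center is best. ✓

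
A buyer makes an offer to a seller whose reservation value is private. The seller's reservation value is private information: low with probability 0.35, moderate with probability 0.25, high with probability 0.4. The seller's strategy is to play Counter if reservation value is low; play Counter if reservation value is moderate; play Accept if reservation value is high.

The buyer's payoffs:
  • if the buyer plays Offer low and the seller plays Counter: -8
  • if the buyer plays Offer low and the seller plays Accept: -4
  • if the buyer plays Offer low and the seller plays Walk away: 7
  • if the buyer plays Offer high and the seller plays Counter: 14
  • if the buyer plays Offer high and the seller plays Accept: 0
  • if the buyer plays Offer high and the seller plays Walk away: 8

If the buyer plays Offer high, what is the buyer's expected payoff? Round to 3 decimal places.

8.400

E[Offer high] = 0.35·14 + 0.25·14 + 0.4·0 = 4.9 + 3.5 + 0 = 8.4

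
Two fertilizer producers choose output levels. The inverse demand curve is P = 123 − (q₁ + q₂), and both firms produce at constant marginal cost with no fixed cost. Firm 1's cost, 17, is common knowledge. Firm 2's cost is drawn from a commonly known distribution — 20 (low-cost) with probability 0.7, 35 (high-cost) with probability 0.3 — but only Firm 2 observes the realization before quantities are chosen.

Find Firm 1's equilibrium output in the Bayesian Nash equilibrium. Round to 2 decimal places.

Type-c best response for Firm 2: q₂(c) = (123 − c)/2 − q₁/2.
Firm 1 maximizes expected profit; its first-order condition is 123 − 2q₁ − E[q₂] − 17 = 0.
Substituting E[q₂] and solving: E[c₂] = 24.5, so q₁ = (123 − 2·17 + 24.5)/3 = 37.8333.

37.83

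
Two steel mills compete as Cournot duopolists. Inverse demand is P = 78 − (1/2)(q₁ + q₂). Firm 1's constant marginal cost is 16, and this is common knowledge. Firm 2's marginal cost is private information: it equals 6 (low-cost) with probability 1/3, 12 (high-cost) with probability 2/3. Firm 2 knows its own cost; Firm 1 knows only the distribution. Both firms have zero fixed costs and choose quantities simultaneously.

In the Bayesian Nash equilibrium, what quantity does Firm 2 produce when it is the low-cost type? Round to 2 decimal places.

Firm 2 with cost c maximizes (78 − (1/2)(q₁+q₂) − c)·q₂, giving q₂(c) = (78 − c − (1/2)q₁).
E[c₂] = 1/3·6 + 2/3·12 = 10
Firm 1's FOC against E[q₂] yields q₁ = (78 − 2·16 + E[c₂])/(3/2) = (78 − 32 + 10)/(3/2) = 37.3333.
q₂(low-cost) = (78 − 6 − (1/2)·37.3333) = 53.3333.

53.33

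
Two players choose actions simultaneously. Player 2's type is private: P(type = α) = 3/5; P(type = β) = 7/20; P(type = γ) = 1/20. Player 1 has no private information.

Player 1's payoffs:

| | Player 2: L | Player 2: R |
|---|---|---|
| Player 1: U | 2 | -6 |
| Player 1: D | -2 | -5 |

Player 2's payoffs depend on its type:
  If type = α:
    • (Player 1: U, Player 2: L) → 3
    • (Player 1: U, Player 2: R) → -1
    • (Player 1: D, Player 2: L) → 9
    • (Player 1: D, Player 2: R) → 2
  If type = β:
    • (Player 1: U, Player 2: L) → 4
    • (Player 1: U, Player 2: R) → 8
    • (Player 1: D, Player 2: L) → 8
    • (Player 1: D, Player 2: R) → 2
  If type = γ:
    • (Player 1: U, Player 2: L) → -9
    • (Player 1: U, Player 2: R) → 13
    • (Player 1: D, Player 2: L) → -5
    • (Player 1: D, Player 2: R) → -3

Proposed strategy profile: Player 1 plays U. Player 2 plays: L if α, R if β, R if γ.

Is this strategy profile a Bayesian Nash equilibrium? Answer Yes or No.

Player 1 plays U: E[U] = 3/5·(2) + 7/20·(-6) + 1/20·(-6) = -6/5; E[D] = -16/5. Best-responding. ✓
Player 2 (type α), facing U: L gives 3, R gives -1. Proposed L is best. ✓
Player 2 (type β), facing U: L gives 4, R gives 8. Proposed R is best. ✓
Player 2 (type γ), facing U: L gives -9, R gives 13. Proposed R is best. ✓

Yes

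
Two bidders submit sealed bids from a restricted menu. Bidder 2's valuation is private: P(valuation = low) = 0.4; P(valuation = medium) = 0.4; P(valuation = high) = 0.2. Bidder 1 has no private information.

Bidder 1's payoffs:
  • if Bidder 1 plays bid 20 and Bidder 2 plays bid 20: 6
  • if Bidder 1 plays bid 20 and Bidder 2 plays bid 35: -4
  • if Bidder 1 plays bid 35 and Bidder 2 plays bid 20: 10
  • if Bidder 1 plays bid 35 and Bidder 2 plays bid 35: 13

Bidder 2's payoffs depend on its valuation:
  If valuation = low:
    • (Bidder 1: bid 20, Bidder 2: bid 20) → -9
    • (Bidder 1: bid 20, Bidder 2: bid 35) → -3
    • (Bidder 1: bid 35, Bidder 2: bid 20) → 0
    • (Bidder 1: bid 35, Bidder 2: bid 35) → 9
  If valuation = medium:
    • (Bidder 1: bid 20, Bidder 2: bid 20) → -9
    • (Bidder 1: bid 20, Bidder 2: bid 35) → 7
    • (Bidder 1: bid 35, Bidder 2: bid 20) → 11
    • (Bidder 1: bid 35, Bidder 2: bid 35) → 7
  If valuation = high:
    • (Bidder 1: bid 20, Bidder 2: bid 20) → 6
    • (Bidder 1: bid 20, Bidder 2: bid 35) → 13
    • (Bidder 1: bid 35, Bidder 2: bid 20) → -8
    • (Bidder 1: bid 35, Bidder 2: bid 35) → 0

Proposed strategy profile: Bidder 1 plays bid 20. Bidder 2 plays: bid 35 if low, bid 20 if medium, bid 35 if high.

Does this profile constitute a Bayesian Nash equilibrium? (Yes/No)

Bidder 1 plays bid 20: E[bid 20] = 0.4·(-4) + 0.4·(6) + 0.2·(-4) = 0; E[bid 35] = 11.8. Not best-responding. ✗
Bidder 2 (valuation low), facing bid 20: bid 20 gives -9, bid 35 gives -3. Proposed bid 35 is best. ✓
Bidder 2 (valuation medium), facing bid 20: bid 20 gives -9, bid 35 gives 7. Proposed bid 20 is not best — profitable deviation exists. ✗
Bidder 2 (valuation high), facing bid 20: bid 20 gives 6, bid 35 gives 13. Proposed bid 35 is best. ✓

No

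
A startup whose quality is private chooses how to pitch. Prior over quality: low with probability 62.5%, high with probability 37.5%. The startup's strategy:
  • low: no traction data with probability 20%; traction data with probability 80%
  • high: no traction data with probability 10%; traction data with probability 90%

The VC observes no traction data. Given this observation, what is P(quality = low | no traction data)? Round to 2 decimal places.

Apply Bayes' rule using the sender's strategy as the likelihood.
P(no traction data) = 0.625·0.2 + 0.375·0.1 = 0.1625
P(low | no traction data) = (0.625·0.2) / 0.1625 = 0.125 / 0.1625 = 0.769231

0.77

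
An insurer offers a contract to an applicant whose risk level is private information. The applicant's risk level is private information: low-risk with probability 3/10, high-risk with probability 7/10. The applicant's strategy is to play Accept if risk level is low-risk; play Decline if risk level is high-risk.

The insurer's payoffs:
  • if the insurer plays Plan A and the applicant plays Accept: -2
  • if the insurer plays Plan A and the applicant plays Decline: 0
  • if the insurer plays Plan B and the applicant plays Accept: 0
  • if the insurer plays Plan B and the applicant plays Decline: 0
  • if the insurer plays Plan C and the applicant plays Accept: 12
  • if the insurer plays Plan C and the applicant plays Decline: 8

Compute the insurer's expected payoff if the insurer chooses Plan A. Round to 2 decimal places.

-0.60

E[Plan A] = 3/10·(-2) + 7/10·0 = (-3/5) + 0 = -3/5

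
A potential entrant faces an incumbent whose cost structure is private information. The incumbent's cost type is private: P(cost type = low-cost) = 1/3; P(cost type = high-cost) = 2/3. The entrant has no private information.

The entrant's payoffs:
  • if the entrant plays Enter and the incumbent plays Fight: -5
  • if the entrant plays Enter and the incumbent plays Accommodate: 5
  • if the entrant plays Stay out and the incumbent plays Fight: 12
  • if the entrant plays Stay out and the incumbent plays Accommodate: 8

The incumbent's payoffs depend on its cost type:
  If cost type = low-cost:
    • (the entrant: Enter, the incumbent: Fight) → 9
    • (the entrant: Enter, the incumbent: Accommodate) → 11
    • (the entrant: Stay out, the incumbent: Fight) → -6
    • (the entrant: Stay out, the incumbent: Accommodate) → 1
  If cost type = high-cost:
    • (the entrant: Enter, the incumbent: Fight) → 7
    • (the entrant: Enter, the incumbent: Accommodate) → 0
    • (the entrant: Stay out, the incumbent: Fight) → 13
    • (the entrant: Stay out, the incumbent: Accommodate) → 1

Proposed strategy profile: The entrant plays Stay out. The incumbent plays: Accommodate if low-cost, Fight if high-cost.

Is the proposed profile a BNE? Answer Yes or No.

Yes

The entrant plays Stay out: E[Stay out] = 1/3·(8) + 2/3·(12) = 32/3; E[Enter] = -5/3. Best-responding. ✓
The incumbent (cost type low-cost), facing Stay out: Fight gives -6, Accommodate gives 1. Proposed Accommodate is best. ✓
The incumbent (cost type high-cost), facing Stay out: Fight gives 13, Accommodate gives 1. Proposed Fight is best. ✓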